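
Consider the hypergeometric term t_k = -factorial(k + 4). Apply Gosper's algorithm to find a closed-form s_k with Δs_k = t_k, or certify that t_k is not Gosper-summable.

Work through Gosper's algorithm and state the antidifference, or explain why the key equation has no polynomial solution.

not Gosper-summable; s_k does not exist

The ratio is k + 5.
Gosper form: A/B · C(k+1)/C(k) with A=k + 5, B=1, C=1.
Key eq: (k + 5)·f(k+1) = (1)·f(k) + (1).
d = -1 from the (1,0,0) case.
deg f ≤ -1 is impossible — no certificate.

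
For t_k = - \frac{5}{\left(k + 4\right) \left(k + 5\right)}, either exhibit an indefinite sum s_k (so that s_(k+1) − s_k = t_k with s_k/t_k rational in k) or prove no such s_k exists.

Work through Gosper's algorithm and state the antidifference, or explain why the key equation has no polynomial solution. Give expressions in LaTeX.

s_k = - \frac{5 k}{4 k + 16}

t_(k+1)/t_k = (k + 4)/(k + 6).
Gosper form: A/B · C(k+1)/C(k) with A=k + 4, B=k + 6, C=1.
Solve (k + 4)·f(k+1) − (k + 5)·f(k) = 1.
d = 1 from the (1,1,0) case.
Solving with deg f ≤ 1: f(k) = k/4.
So s_k = (B(k−1)f/C)·t_k = (k*(k + 5)/4)·t_k = -5*k/(4*k + 16).
Verify: -5/(k**2 + 9*k + 20) matches t_k.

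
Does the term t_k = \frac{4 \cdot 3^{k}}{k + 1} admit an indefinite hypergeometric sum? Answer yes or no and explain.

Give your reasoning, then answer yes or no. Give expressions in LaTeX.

No — t_k has no hypergeometric antidifference.

t_(k+1)/t_k = 3*(k + 1)/(k + 2).
Factor: A=3*k + 3; B=k + 2; C=1.
f must satisfy (3*k + 3)·f(k+1) − (k + 1)·f(k) = 1.
From deg A=1, deg B=1, deg C=0: d=-1.
Negative degree bound (-1): no f exists, t_k not Gosper-summable.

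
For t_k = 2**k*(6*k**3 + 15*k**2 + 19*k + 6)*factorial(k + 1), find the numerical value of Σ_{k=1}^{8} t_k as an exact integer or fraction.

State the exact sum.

Σ = 405032140792

The ratio is 2*(6*k**4 + 45*k**3 + 133*k**2 + 180*k + 92)/(6*k**3 + 15*k**2 + 19*k + 6).
Normal form (A,B,C) = (2*k + 4, 1, k**3 + 5*k**2/2 + 19*k/6 + 1).
f must satisfy (2*k + 4)·f(k+1) − (1)·f(k) = k**3 + 5*k**2/2 + 19*k/6 + 1.
Bound: deg f ≤ 2.
A polynomial solution: f(k) = (3*k**2 - 3*k + 2)/6.
Certificate R = B(k−1)f/C = (3*k**2 - 3*k + 2)/(6*k**3 + 15*k**2 + 19*k + 6) gives s_k = 2**k*(3*k**2 - 3*k + 2)*factorial(k + 1).
Check: Δs_k = 2**k*(6*k**3 + 15*k**2 + 19*k + 6)*factorial(k + 1). ✓
Σ_(k=1)^(8) t_k = s_(9) − s_(1) = 405032140800 − (8) = 405032140792.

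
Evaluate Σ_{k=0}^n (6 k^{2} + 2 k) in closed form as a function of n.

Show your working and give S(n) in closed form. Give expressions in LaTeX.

Step 1: r(k) = (k + 3*(k + 1)**2 + 1)/(k*(3*k + 1)).
Take A(k)=1, B(k)=1, C(k)=k**2 + k/3.
Solve (1)·f(k+1) − (1)·f(k) = k**2 + k/3.
From deg A=0, deg B=0, deg C=2: d=3.
A polynomial solution: f(k) = k**2*(k - 1)/3.
R(k) = B(k−1)·f(k)/C(k) = k*(k - 1)/(3*k + 1); s_k = R·t_k = 2*k**2*(k - 1).
Δs = 2*k*(3*k + 1), as required.
Σ_(k=0)^n t_k = s_(n+1) − s_(0) = (2*n*(n**2 + 2*n + 1)) − (0), i.e. 2*n*(n**2 + 2*n + 1).

S(n) = 2 n \left(n^{2} + 2 n + 1\right)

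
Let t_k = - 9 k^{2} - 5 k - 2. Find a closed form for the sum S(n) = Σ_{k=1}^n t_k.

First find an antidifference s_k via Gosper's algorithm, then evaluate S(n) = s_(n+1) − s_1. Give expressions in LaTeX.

Compute t_(k+1)/t_k: get (9*k**2 + 23*k + 16)/(9*k**2 + 5*k + 2).
Take A(k)=1, B(k)=1, C(k)=k**2 + 5*k/9 + 2/9.
Set up (1)·f(k+1) − (1)·f(k) − (k**2 + 5*k/9 + 2/9) = 0.
Bound: deg f ≤ 3.
Coefficient equations give f(k) = k*(3*k**2 - 2*k + 1)/9.
Get s_k = R·t_k = k*(-3*k**2 + 2*k - 1) with R(k) = B(k−1)f(k)/C(k) = k*(3*k**2 - 2*k + 1)/(9*k**2 + 5*k + 2).
Δs = -9*k**2 - 5*k - 2, as required.
Telescope: S(n) = s_(n+1) − s_(1) = -3*n**3 - 7*n**2 - 6*n - 2 − (-2) = n*(-3*n**2 - 7*n - 6).

S(n) = n \left(- 3 n^{2} - 7 n - 6\right)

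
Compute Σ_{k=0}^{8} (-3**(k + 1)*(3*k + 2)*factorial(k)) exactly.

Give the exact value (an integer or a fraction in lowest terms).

Σ = -21427701117

r(k) = 3*(k + 1)*(3*k + 5)/(3*k + 2) after simplifying.
Factor: A=3*k + 3; B=1; C=k + 2/3.
Key eq: (3*k + 3)·f(k+1) = (1)·f(k) + (k + 2/3).
Degrees (1,0,1) ⇒ d ≤ 0.
Coefficient equations give f(k) = 1/3.
Certificate R = B(k−1)f/C = 1/(3*k + 2) gives s_k = -3**(k + 1)*factorial(k).
Verify: -3**(k + 1)*(3*k + 2)*factorial(k) matches t_k.
Telescoping: Σ = s_(9) − s_(0) = -21427701120 − (-3) = -21427701117.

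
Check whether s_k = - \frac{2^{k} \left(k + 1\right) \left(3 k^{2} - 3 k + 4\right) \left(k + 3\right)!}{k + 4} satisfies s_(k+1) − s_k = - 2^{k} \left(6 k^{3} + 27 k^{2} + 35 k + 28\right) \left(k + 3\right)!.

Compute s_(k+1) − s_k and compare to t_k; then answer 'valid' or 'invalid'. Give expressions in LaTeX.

s_(k+1) = -2**(k + 1)*(k + 2)*(3*k**2 + 3*k + 4)*factorial(k + 4)/(k + 5)
s_(k+1) − s_k = -2**k*(6*k**5 + 63*k**4 + 245*k**3 + 463*k**2 + 439*k + 236)*factorial(k + 3)/((k + 4)*(k + 5))
(s_(k+1) − s_k) − t_k = 3*2**k*(6*k**4 + 51*k**3 + 140*k**2 + 171*k + 108)*factorial(k + 3)/((k + 4)*(k + 5))

Invalid: residual \frac{3 \cdot 2^{k} \left(6 k^{4} + 51 k^{3} + 140 k^{2} + 171 k + 108\right) \left(k + 3\right)!}{\left(k + 4\right) \left(k + 5\right)} ≠ 0.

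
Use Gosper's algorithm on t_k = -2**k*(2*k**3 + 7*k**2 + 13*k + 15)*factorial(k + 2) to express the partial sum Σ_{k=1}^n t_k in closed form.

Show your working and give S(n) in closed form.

S(n) = -2*2**n*n**2*factorial(n + 3) - 2*2**n*n*factorial(n + 3) - 6*2**n*factorial(n + 3) + 36

Step 1: r(k) = 2*(2*k**4 + 19*k**3 + 72*k**2 + 136*k + 111)/(2*k**3 + 7*k**2 + 13*k + 15).
Gosper form: A/B · C(k+1)/C(k) with A=2*k + 6, B=1, C=k**3 + 7*k**2/2 + 13*k/2 + 15/2.
Need (2*k + 6)·f(k+1) − (1)·f(k) = k**3 + 7*k**2/2 + 13*k/2 + 15/2.
From deg A=1, deg B=0, deg C=3: d=2.
A polynomial solution: f(k) = (k**2 - k + 3)/2.
Get s_k = R·t_k = -2**k*(k**2 - k + 3)*factorial(k + 2) with R(k) = B(k−1)f(k)/C(k) = (k**2 - k + 3)/(2*k**3 + 7*k**2 + 13*k + 15).
Verify: -2**k*(2*k**3 + 7*k**2 + 13*k + 15)*factorial(k + 2) matches t_k.
Σ_(k=1)^n t_k = s_(n+1) − s_(1) = (-2**(n + 1)*(n**2 + n + 3)*factorial(n + 3)) − (-36), i.e. -2*2**n*n**2*factorial(n + 3) - 2*2**n*n*factorial(n + 3) - 6*2**n*factorial(n + 3) + 36.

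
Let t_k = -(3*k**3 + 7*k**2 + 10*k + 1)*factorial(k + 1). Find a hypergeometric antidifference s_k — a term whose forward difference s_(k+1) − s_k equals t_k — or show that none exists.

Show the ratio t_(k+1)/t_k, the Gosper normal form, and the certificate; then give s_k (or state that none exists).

Step 1: r(k) = (3*k**4 + 22*k**3 + 65*k**2 + 87*k + 42)/(3*k**3 + 7*k**2 + 10*k + 1).
Factor: A=k + 2; B=1; C=k**3 + 7*k**2/3 + 10*k/3 + 1/3.
Need (k + 2)·f(k+1) − (1)·f(k) = k**3 + 7*k**2/3 + 10*k/3 + 1/3.
Bound: deg f ≤ 2.
Solving with deg f ≤ 2: f(k) = (k - 1)*(3*k + 1)/3.
Then R = B(k−1)f/C = (k - 1)*(3*k + 1)/(3*k**3 + 7*k**2 + 10*k + 1), so s_k = R(k)·t_k = -(k - 1)*(3*k + 1)*factorial(k + 1).
s_(k+1) − s_k = -(3*k**3 + 7*k**2 + 10*k + 1)*factorial(k + 1) = t_k.

s_k = -(k - 1)*(3*k + 1)*factorial(k + 1)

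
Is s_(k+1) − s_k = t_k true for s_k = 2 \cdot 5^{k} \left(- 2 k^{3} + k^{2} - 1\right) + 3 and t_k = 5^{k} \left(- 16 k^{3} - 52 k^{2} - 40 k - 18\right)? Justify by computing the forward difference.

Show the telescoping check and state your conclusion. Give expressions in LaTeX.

Valid: the claim telescopes to t_k.

s_(k+1) = 10*5**k*(-2*(k + 1)**3 + (k + 1)**2 - 1) + 3
s_(k+1) − s_k = 5**k*(-16*k**3 - 52*k**2 - 40*k - 18)
(s_(k+1) − s_k) − t_k = 0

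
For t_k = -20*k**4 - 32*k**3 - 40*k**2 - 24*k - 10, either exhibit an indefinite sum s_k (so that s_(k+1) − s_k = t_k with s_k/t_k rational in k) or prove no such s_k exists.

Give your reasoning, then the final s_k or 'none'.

r(k) = (10*k**4 + 56*k**3 + 128*k**2 + 140*k + 63)/(10*k**4 + 16*k**3 + 20*k**2 + 12*k + 5) after simplifying.
Take A(k)=1, B(k)=1, C(k)=k**4 + 8*k**3/5 + 2*k**2 + 6*k/5 + 1/2.
Solve (1)·f(k+1) − (1)·f(k) = k**4 + 8*k**3/5 + 2*k**2 + 6*k/5 + 1/2.
Bound: deg f ≤ 5.
A polynomial solution: f(k) = k*(2*k**4 - k**3 + 2*k**2 + 2)/10.
Then R = B(k−1)f/C = k*(2*k**4 - k**3 + 2*k**2 + 2)/(10*k**4 + 16*k**3 + 20*k**2 + 12*k + 5), so s_k = R(k)·t_k = 2*k*(-2*k**4 + k**3 - 2*k**2 - 2).
Check: Δs_k = -20*k**4 - 32*k**3 - 40*k**2 - 24*k - 10. ✓

s_k = 2*k*(-2*k**4 + k**3 - 2*k**2 - 2)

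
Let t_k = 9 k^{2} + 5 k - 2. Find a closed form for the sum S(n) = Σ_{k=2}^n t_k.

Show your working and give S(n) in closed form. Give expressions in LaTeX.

S(n) = 3 n^{3} + 7 n^{2} + 2 n - 12

Compute t_(k+1)/t_k: get (9*k**2 + 23*k + 12)/(9*k**2 + 5*k - 2).
So A=1 and B=1, with C=k**2 + 5*k/9 - 2/9.
f must satisfy (1)·f(k+1) − (1)·f(k) = k**2 + 5*k/9 - 2/9.
Bound: deg f ≤ 3.
Match coefficients ⇒ f(k) = k*(3*k**2 - 2*k - 3)/9.
Certificate R = B(k−1)f/C = k*(3*k**2 - 2*k - 3)/(9*k**2 + 5*k - 2) gives s_k = k*(3*k**2 - 2*k - 3).
s_(k+1) − s_k = 9*k**2 + 5*k - 2 = t_k.
Evaluate: s_(n+1) = 3*n**3 + 7*n**2 + 2*n - 2; subtract s_(2) = 10 ⇒ S(n) = 3*n**3 + 7*n**2 + 2*n - 12.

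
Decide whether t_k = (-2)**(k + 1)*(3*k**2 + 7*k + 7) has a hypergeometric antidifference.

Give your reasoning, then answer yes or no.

Compute t_(k+1)/t_k: get 2*(-3*k**2 - 13*k - 17)/(3*k**2 + 7*k + 7).
So A=-2 and B=1, with C=k**2 + 7*k/3 + 7/3.
Key eq: (-2)·f(k+1) = (1)·f(k) + (k**2 + 7*k/3 + 7/3).
From deg A=0, deg B=0, deg C=2: d=2.
Solving with deg f ≤ 2: f(k) = -(k**2 + k + 1)/3.
R(k) = B(k−1)·f(k)/C(k) = -(k**2 + k + 1)/(3*k**2 + 7*k + 7); s_k = R·t_k = 2*(-2)**k*(k**2 + k + 1).
Verify: (-2)**(k + 1)*(3*k**2 + 7*k + 7) matches t_k.

Yes. s_k = 2*(-2)**k*(k**2 + k + 1).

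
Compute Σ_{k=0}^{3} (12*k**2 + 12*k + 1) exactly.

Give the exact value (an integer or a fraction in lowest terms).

Σ = 244

The ratio is (12*k**2 + 36*k + 25)/(12*k**2 + 12*k + 1).
A = 1, B = 1, C = k**2 + k + 1/12.
Need (1)·f(k+1) − (1)·f(k) = k**2 + k + 1/12.
Bound: deg f ≤ 3.
Solve for f: f(k) = k*(4*k**2 - 3)/12 (degree 3 ≤ 3).
So s_k = (B(k−1)f/C)·t_k = (k*(4*k**2 - 3)/(12*k**2 + 12*k + 1))·t_k = k*(4*k**2 - 3).
Δs = 12*k**2 + 12*k + 1, as required.
Telescoping: Σ = s_(4) − s_(0) = 244 − (0) = 244.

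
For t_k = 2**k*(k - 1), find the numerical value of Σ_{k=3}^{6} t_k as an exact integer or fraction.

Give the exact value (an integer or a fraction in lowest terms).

Σ = 512

t_(k+1)/t_k = 2*k/(k - 1).
Gosper form: A/B · C(k+1)/C(k) with A=2, B=1, C=k - 1.
Key eq: (2)·f(k+1) = (1)·f(k) + (k - 1).
Bound: deg f ≤ 1.
Coefficient equations give f(k) = k - 3.
Get s_k = R·t_k = 2**k*(k - 3) with R(k) = B(k−1)f(k)/C(k) = (k - 3)/(k - 1).
Check: Δs_k = 2**k*(k - 1). ✓
Evaluate s at k=7 and k=3: 512 and 0; difference 512.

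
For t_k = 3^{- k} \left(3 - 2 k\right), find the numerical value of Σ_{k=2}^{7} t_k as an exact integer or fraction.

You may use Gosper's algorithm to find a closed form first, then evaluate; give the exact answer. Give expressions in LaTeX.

Step 1: r(k) = (2*k - 1)/(3*(2*k - 3)).
Normal form (A,B,C) = (1/3, 1, k - 3/2).
Key eq: (1/3)·f(k+1) = (1)·f(k) + (k - 3/2).
deg f ≤ 1 (via 0,0,1).
Match coefficients ⇒ f(k) = -3*(k - 1)/2.
Certificate R = B(k−1)f/C = -3*(k - 1)/(2*k - 3) gives s_k = 3**(1 - k)*(k - 1).
Verify: (3 - 2*k)/3**k matches t_k.
Σ_(k=2)^(7) t_k = s_(8) − s_(2) = 7/2187 − (1/3) = -722/2187.

Σ = -722/2187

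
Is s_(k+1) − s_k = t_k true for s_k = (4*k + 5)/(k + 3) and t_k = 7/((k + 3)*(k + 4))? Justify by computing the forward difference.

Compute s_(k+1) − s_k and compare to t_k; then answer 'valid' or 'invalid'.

Valid — Δs_k = t_k.

s_(k+1) = (4*k + 9)/(k + 4)
s_(k+1) − s_k = 7/(k**2 + 7*k + 12)
(s_(k+1) − s_k) − t_k = 0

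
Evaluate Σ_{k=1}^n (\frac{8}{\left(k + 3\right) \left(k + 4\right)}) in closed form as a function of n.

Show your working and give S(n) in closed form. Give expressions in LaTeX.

The ratio is (k + 3)/(k + 5).
Gosper form: A/B · C(k+1)/C(k) with A=k + 3, B=k + 5, C=1.
Solve (k + 3)·f(k+1) − (k + 4)·f(k) = 1.
Degrees (1,1,0) ⇒ d ≤ 1.
Coefficient equations give f(k) = k/3.
So s_k = (B(k−1)f/C)·t_k = (k*(k + 4)/3)·t_k = 8*k/(3*(k + 3)).
Check: Δs_k = 8/(k**2 + 7*k + 12). ✓
Σ_(k=1)^n t_k = s_(n+1) − s_(1) = (8*(n + 1)/(3*(n + 4))) − (2/3), i.e. 2*n/(n + 4).

S(n) = \frac{2 n}{n + 4}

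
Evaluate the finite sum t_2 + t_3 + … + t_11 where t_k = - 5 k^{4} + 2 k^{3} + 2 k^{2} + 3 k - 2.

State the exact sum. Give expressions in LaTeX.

Σ = -189970

The ratio is k*(5*k**3 + 18*k**2 + 22*k + 7)/(5*k**4 - 2*k**3 - 2*k**2 - 3*k + 2).
Normal form (A,B,C) = (1, 1, k**4 - 2*k**3/5 - 2*k**2/5 - 3*k/5 + 2/5).
Set up (1)·f(k+1) − (1)·f(k) − (k**4 - 2*k**3/5 - 2*k**2/5 - 3*k/5 + 2/5) = 0.
From deg A=0, deg B=0, deg C=4: d=5.
Solving with deg f ≤ 5: f(k) = k*(k**4 - 3*k**3 + 2*k**2 - k + 3)/5.
Then R = B(k−1)f/C = k*(k**4 - 3*k**3 + 2*k**2 - k + 3)/((k - 1)*(5*k**3 + 3*k**2 + k - 2)), so s_k = R(k)·t_k = k*(-k**4 + 3*k**3 - 2*k**2 + k - 3).
Check: Δs_k = -5*k**4 + 2*k**3 + 2*k**2 + 3*k - 2. ✓
Evaluate s at k=12 and k=2: -189972 and -2; difference -189970.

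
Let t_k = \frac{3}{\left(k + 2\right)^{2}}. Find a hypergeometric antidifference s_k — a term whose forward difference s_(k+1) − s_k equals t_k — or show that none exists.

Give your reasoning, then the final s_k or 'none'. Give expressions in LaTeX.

none (Gosper's algorithm certifies no s_k)

r(k) = (k + 2)**2/(k + 3)**2 after simplifying.
Take A(k)=k**2 + 4*k + 4, B(k)=k**2 + 6*k + 9, C(k)=1.
Set up (k**2 + 4*k + 4)·f(k+1) − (k**2 + 4*k + 4)·f(k) − (1) = 0.
Degrees (2,2,0) ⇒ d ≤ 0.
Put f(k) = c0: A·f(k+1) − B(k−1)·f(k) − C = -1; need -1 = 0 — inconsistent ⇒ no f, not summable.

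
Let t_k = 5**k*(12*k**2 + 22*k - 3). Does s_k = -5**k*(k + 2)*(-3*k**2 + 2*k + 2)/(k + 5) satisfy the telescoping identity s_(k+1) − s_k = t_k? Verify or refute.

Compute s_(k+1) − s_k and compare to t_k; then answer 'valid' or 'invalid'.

Invalid: residual 5**k*(-36*k**3 - 237*k**2 - 327*k + 39)/(k**2 + 11*k + 30) ≠ 0.

s_(k+1) = 5**(k + 1)*(3*k**3 + 13*k**2 + 11*k - 3)/(k + 6)
s_(k+1) − s_k = 5**k*(12*k**4 + 118*k**3 + 362*k**2 + 300*k - 51)/(k**2 + 11*k + 30)
(s_(k+1) − s_k) − t_k = 5**k*(-36*k**3 - 237*k**2 - 327*k + 39)/(k**2 + 11*k + 30)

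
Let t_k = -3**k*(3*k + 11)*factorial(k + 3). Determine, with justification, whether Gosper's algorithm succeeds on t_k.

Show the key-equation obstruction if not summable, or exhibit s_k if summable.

Yes. s_k = -3**k*factorial(k + 3).

r(k) = 3*(k + 4)*(3*k + 14)/(3*k + 11) after simplifying.
A = 3*k + 12, B = 1, C = k + 11/3.
Solve (3*k + 12)·f(k+1) − (1)·f(k) = k + 11/3.
From deg A=1, deg B=0, deg C=1: d=0.
Solve for f: f(k) = 1/3 (degree 0 ≤ 0).
So s_k = (B(k−1)f/C)·t_k = (1/(3*k + 11))·t_k = -3**k*factorial(k + 3).
Check: Δs_k = -3**k*(3*k + 11)*factorial(k + 3). ✓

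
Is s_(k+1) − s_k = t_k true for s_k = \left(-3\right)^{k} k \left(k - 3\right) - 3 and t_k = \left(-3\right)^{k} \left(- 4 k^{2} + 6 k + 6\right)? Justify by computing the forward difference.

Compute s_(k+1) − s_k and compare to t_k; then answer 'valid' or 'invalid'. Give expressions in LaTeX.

s_(k+1) = -3*(-3)**k*(k - 2)*(k + 1) - 3
s_(k+1) − s_k = (-3)**k*(-4*k**2 + 6*k + 6)
(s_(k+1) − s_k) − t_k = 0

valid; difference matches t_k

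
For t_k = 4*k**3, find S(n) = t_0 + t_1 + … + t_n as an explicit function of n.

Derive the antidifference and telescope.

Ratio r(k) = (k + 1)**3/k**3.
Factor: A=1; B=1; C=k**3.
Solve (1)·f(k+1) − (1)·f(k) = k**3.
From deg A=0, deg B=0, deg C=3: d=4.
Solving with deg f ≤ 4: f(k) = k**2*(k - 1)**2/4.
So s_k = (B(k−1)f/C)·t_k = ((k - 1)**2/(4*k))·t_k = k**2*(k**2 - 2*k + 1).
s_(k+1) − s_k = 4*k**3 = t_k.
Σ_(k=0)^n t_k = s_(n+1) − s_(0) = (n**2*(n**2 + 2*n + 1)) − (0), i.e. n**2*(n**2 + 2*n + 1).

S(n) = n**2*(n**2 + 2*n + 1)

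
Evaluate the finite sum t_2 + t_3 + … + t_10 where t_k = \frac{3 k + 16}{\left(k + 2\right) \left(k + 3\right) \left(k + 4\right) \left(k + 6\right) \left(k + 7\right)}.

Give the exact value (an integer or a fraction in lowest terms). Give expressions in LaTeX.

t_(k+1)/t_k = (k + 2)*(k + 6)*(3*k + 19)/((k + 5)*(k + 8)*(3*k + 16)).
Factor: A=k + 2; B=k + 8; C=k**2 + 31*k/3 + 80/3.
f must satisfy (k + 2)·f(k+1) − (k + 7)·f(k) = k**2 + 31*k/3 + 80/3.
Degrees (1,1,2) ⇒ d ≤ 5.
Match coefficients ⇒ f(k) = k*(k + 4)*(k + 5)*(k**2 + 11*k + 36)/108.
Certificate R = B(k−1)f/C = k*(k + 4)*(k + 7)*(k**2 + 11*k + 36)/(36*(3*k + 16)) gives s_k = k*(k**2 + 11*k + 36)/(36*(k**3 + 11*k**2 + 36*k + 36)).
s_(k+1) − s_k = (3*k + 16)/(k**5 + 22*k**4 + 185*k**3 + 740*k**2 + 1404*k + 1008) = t_k.
Sum = s_(11) − s_(2); s_(11) = 1529/55692, s_(2) = 31/1440 ⇒ 1467/247520.

Σ = 1467/247520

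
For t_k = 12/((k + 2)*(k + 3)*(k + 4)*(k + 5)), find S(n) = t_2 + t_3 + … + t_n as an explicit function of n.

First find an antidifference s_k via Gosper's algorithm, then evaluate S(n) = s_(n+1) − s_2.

S(n) = (n**3 + 12*n**2 + 47*n - 60)/(30*(n**3 + 12*n**2 + 47*n + 60))

The ratio is (k + 2)/(k + 6).
So A=k + 2 and B=k + 6, with C=1.
Key eq: (k + 2)·f(k+1) = (k + 5)·f(k) + (1).
Bound: deg f ≤ 3.
Solve for f: f(k) = k*(k**2 + 9*k + 26)/72 (degree 3 ≤ 3).
Then R = B(k−1)f/C = k*(k + 5)*(k**2 + 9*k + 26)/72, so s_k = R(k)·t_k = k*(k**2 + 9*k + 26)/(6*(k + 2)*(k + 3)*(k + 4)).
s_(k+1) − s_k = 12/(k**4 + 14*k**3 + 71*k**2 + 154*k + 120) = t_k.
Telescope: S(n) = s_(n+1) − s_(2) = (n**3 + 12*n**2 + 47*n + 36)/(6*(n**3 + 12*n**2 + 47*n + 60)) − (2/15) = (n**3 + 12*n**2 + 47*n - 60)/(30*(n**3 + 12*n**2 + 47*n + 60)).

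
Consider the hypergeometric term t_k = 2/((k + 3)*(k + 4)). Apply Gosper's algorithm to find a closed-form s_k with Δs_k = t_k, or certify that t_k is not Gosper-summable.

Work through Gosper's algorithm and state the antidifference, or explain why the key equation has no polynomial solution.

s_k = 2*k/(3*(k + 3))

Ratio r(k) = (k + 3)/(k + 5).
So A=k + 3 and B=k + 5, with C=1.
Key eq: (k + 3)·f(k+1) = (k + 4)·f(k) + (1).
d = 1 from the (1,1,0) case.
Coefficient equations give f(k) = k/3.
R(k) = B(k−1)·f(k)/C(k) = k*(k + 4)/3; s_k = R·t_k = 2*k/(3*(k + 3)).
Δs = 2/(k**2 + 7*k + 12), as required.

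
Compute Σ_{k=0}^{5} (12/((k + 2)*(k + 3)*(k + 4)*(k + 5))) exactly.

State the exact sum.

Compute t_(k+1)/t_k: get (k + 2)/(k + 6).
A = k + 2, B = k + 6, C = 1.
Set up (k + 2)·f(k+1) − (k + 5)·f(k) − (1) = 0.
d = 3 from the (1,1,0) case.
Match coefficients ⇒ f(k) = k*(k**2 + 9*k + 26)/72.
Then R = B(k−1)f/C = k*(k + 5)*(k**2 + 9*k + 26)/72, so s_k = R(k)·t_k = k*(k**2 + 9*k + 26)/(6*(k + 2)*(k + 3)*(k + 4)).
Check: Δs_k = 12/(k**4 + 14*k**3 + 71*k**2 + 154*k + 120). ✓
Sum = s_(6) − s_(0); s_(6) = 29/180, s_(0) = 0 ⇒ 29/180.

Σ = 29/180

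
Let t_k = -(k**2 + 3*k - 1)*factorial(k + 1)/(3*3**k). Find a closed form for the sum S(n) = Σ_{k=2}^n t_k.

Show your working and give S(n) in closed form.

S(n) = 3**(-n - 1)*(10*3**n - n**3*factorial(n) - 7*n**2*factorial(n) - 14*n*factorial(n) - 8*factorial(n))

r(k) = (k + 2)*(3*k + (k + 1)**2 + 2)/(3*(k**2 + 3*k - 1)) after simplifying.
So A=k/3 + 2/3 and B=1, with C=k**2 + 3*k - 1.
Set up (k/3 + 2/3)·f(k+1) − (1)·f(k) − (k**2 + 3*k - 1) = 0.
deg f ≤ 1 (via 1,0,2).
Match coefficients ⇒ f(k) = 3*(k + 3).
So s_k = (B(k−1)f/C)·t_k = (3*(k + 3)/(k**2 + 3*k - 1))·t_k = -(k + 3)*factorial(k + 1)/3**k.
Check: Δs_k = -(k**2 + 3*k - 1)*factorial(k + 1)/(3*3**k). ✓
s_(n+1) = -3**(-n - 1)*(n + 4)*factorial(n + 2) and s_(2) = -10/3, so S(n) = 3**(-n - 1)*(10*3**n - n**3*factorial(n) - 7*n**2*factorial(n) - 14*n*factorial(n) - 8*factorial(n)).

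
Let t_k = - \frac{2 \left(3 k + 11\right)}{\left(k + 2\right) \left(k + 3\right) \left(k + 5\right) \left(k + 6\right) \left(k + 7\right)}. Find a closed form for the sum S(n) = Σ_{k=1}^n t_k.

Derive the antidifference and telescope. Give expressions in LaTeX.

S(n) = \frac{n \left(- n^{2} - 16 n - 81\right)}{63 \left(n^{3} + 16 n^{2} + 81 n + 126\right)}

Compute t_(k+1)/t_k: get (k + 2)*(k + 5)*(3*k + 14)/((k + 4)*(k + 8)*(3*k + 11)).
Normal form (A,B,C) = (k + 2, k + 8, k**2 + 23*k/3 + 44/3).
f must satisfy (k + 2)·f(k+1) − (k + 7)·f(k) = k**2 + 23*k/3 + 44/3.
Degrees (1,1,2) ⇒ d ≤ 5.
Match coefficients ⇒ f(k) = k*(k + 3)*(k + 4)*(k**2 + 13*k + 52)/180.
So s_k = (B(k−1)f/C)·t_k = (k*(k + 3)*(k + 7)*(k**2 + 13*k + 52)/(60*(3*k + 11)))·t_k = k*(-k**2 - 13*k - 52)/(30*(k**3 + 13*k**2 + 52*k + 60)).
Δs = 2*(-3*k - 11)/(k**5 + 23*k**4 + 203*k**3 + 853*k**2 + 1692*k + 1260), as required.
s_(n+1) = (-n**3 - 16*n**2 - 81*n - 66)/(30*(n**3 + 16*n**2 + 81*n + 126)) and s_(1) = -11/630, so S(n) = n*(-n**2 - 16*n - 81)/(63*(n**3 + 16*n**2 + 81*n + 126)).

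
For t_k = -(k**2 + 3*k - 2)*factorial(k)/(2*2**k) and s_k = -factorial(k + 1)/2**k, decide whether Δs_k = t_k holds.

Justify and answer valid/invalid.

Invalid: residual (k - 1)*factorial(k)/2**k ≠ 0.

s_(k+1) = -factorial(k + 2)/(2*2**k)
s_(k+1) − s_k = -k*factorial(k + 1)/(2*2**k)
(s_(k+1) − s_k) − t_k = (k - 1)*factorial(k)/2**k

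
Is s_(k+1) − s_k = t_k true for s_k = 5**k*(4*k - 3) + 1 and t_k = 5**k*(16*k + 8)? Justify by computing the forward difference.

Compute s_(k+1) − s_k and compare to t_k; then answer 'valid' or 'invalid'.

s_(k+1) = 5**(k + 1)*(4*k + 1) + 1
s_(k+1) − s_k = 5**k*(16*k + 8)
(s_(k+1) − s_k) − t_k = 0

valid (s_(k+1) − s_k reduces to t_k)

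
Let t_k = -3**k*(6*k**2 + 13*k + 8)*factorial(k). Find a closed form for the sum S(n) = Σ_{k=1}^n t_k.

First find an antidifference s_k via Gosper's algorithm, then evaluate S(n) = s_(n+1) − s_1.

Compute t_(k+1)/t_k: get 3*(6*k**3 + 31*k**2 + 52*k + 27)/(6*k**2 + 13*k + 8).
Normal form (A,B,C) = (3*k + 3, 1, k**2 + 13*k/6 + 4/3).
Key eq: (3*k + 3)·f(k+1) = (1)·f(k) + (k**2 + 13*k/6 + 4/3).
Degrees (1,0,2) ⇒ d ≤ 1.
Solving with deg f ≤ 1: f(k) = (2*k + 1)/6.
R(k) = B(k−1)·f(k)/C(k) = (2*k + 1)/(6*k**2 + 13*k + 8); s_k = R·t_k = -3**k*(2*k + 1)*factorial(k).
Check: Δs_k = -3**k*(6*k**2 + 13*k + 8)*factorial(k). ✓
s_(n+1) = -3**(n + 1)*(2*n + 3)*factorial(n + 1) and s_(1) = -9, so S(n) = -6*3**n*n**2*factorial(n) - 15*3**n*n*factorial(n) - 9*3**n*factorial(n) + 9.

S(n) = -6*3**n*n**2*factorial(n) - 15*3**n*n*factorial(n) - 9*3**n*factorial(n) + 9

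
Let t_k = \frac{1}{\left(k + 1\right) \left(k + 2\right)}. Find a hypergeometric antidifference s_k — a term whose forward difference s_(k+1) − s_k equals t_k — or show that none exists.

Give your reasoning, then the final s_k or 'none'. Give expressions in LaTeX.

Compute t_(k+1)/t_k: get (k + 1)/(k + 3).
Gosper form: A/B · C(k+1)/C(k) with A=k + 1, B=k + 3, C=1.
Solve (k + 1)·f(k+1) − (k + 2)·f(k) = 1.
Degrees (1,1,0) ⇒ d ≤ 1.
Match coefficients ⇒ f(k) = k.
Then R = B(k−1)f/C = k*(k + 2), so s_k = R(k)·t_k = k/(k + 1).
Δs = 1/(k**2 + 3*k + 2), as required.

s_k = \frac{k}{k + 1}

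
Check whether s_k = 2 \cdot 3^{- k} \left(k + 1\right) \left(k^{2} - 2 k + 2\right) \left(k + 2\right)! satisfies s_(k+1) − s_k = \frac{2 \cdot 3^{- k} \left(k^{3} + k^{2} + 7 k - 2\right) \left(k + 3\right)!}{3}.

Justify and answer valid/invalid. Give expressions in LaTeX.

s_(k+1) = 2*(k + 2)*(k**2 + 1)*factorial(k + 3)/(3*3**k)
s_(k+1) − s_k = 2*k*(k**3 + 2*k**2 + 10*k + 5)*factorial(k + 2)/(3*3**k)
(s_(k+1) − s_k) − t_k = -4*(k**3 + 7*k - 3)*factorial(k + 2)/(3*3**k)

Invalid: residual - \frac{4 \cdot 3^{- k} \left(k^{3} + 7 k - 3\right) \left(k + 2\right)!}{3} ≠ 0.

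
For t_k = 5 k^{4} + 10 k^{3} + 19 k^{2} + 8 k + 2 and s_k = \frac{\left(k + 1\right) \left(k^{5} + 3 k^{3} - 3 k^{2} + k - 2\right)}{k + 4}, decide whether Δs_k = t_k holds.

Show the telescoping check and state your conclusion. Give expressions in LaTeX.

s_(k+1) = (k + 2)*(k + (k + 1)**5 + 3*(k + 1)**3 - 3*(k + 1)**2 - 1)/(k + 5)
s_(k+1) − s_k = (5*k**6 + 43*k**5 + 119*k**4 + 211*k**3 + 193*k**2 + 79*k + 10)/(k**2 + 9*k + 20)
(s_(k+1) − s_k) − t_k = 3*(-4*k**5 - 30*k**4 - 56*k**3 - 87*k**2 - 33*k - 10)/(k**2 + 9*k + 20)

Invalid: residual \frac{3 \left(- 4 k^{5} - 30 k^{4} - 56 k^{3} - 87 k^{2} - 33 k - 10\right)}{k^{2} + 9 k + 20} ≠ 0.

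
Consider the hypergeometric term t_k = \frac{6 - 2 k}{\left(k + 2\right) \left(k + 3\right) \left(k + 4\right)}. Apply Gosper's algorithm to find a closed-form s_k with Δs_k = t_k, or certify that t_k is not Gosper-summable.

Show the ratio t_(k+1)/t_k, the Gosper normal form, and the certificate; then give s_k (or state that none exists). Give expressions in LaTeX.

t_(k+1)/t_k = (k - 2)*(k + 2)/((k - 3)*(k + 5)).
Take A(k)=k + 2, B(k)=k + 5, C(k)=k - 3.
Need (k + 2)·f(k+1) − (k + 4)·f(k) = k - 3.
deg f ≤ 2 (via 1,1,1).
A polynomial solution: f(k) = -k*(k + 17)/12.
Certificate R = B(k−1)f/C = -k*(k + 4)*(k + 17)/(12*(k - 3)) gives s_k = k*(k + 17)/(6*(k + 2)*(k + 3)).
Check: Δs_k = 2*(3 - k)/(k**3 + 9*k**2 + 26*k + 24). ✓

s_k = \frac{k \left(k + 17\right)}{6 \left(k + 2\right) \left(k + 3\right)}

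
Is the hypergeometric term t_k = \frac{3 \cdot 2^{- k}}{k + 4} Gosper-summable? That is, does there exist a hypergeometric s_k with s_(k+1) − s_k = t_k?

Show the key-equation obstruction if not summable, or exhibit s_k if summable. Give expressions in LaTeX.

No. Not Gosper-summable.

The ratio is (k + 4)/(2*(k + 5)).
So A=k/2 + 2 and B=k + 5, with C=1.
Key eq: (k/2 + 2)·f(k+1) = (k + 4)·f(k) + (1).
d = -1 from the (1,1,0) case.
deg f ≤ -1 is impossible — no certificate.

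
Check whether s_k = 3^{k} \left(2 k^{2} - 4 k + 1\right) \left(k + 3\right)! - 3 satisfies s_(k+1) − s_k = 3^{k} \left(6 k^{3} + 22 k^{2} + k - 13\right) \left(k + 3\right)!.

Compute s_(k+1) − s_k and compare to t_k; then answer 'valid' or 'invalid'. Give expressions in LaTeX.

s_(k+1) = -3**(k + 1)*(4*k - 2*(k + 1)**2 + 3)*factorial(k + 4) - 3
s_(k+1) − s_k = 3**k*(6*k**3 + 22*k**2 + k - 13)*factorial(k + 3)
(s_(k+1) − s_k) − t_k = 0

valid; difference matches t_k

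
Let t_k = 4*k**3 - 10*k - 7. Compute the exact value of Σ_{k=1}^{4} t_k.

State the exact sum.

r(k) = (10*k - 4*(k + 1)**3 + 17)/(-4*k**3 + 10*k + 7) after simplifying.
Gosper form: A/B · C(k+1)/C(k) with A=1, B=1, C=k**3 - 5*k/2 - 7/4.
f must satisfy (1)·f(k+1) − (1)·f(k) = k**3 - 5*k/2 - 7/4.
deg f ≤ 4 (via 0,0,3).
Solve for f: f(k) = k*(k**3 - 2*k**2 - 4*k - 2)/4 (degree 4 ≤ 4).
So s_k = (B(k−1)f/C)·t_k = (k*(k**3 - 2*k**2 - 4*k - 2)/(4*k**3 - 10*k - 7))·t_k = k*(k**3 - 2*k**2 - 4*k - 2).
Verify: 4*k**3 - 10*k - 7 matches t_k.
Telescoping: Σ = s_(5) − s_(1) = 265 − (-7) = 272.

Σ = 272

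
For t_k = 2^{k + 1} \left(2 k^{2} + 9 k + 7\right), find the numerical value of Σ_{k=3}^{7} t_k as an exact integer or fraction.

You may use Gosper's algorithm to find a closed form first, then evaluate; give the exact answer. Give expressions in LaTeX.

Step 1: r(k) = 2*(2*k**2 + 13*k + 18)/(2*k**2 + 9*k + 7).
Factor: A=2; B=1; C=k**2 + 9*k/2 + 7/2.
Need (2)·f(k+1) − (1)·f(k) = k**2 + 9*k/2 + 7/2.
Degrees (0,0,2) ⇒ d ≤ 2.
Solving with deg f ≤ 2: f(k) = (2*k**2 + k + 1)/2.
So s_k = (B(k−1)f/C)·t_k = ((2*k**2 + k + 1)/((k + 1)*(2*k + 7)))·t_k = 2**(k + 1)*(2*k**2 + k + 1).
s_(k+1) − s_k = 2**(k + 1)*(2*k**2 + 9*k + 7) = t_k.
Σ_(k=3)^(7) t_k = s_(8) − s_(3) = 70144 − (352) = 69792.

Σ = 69792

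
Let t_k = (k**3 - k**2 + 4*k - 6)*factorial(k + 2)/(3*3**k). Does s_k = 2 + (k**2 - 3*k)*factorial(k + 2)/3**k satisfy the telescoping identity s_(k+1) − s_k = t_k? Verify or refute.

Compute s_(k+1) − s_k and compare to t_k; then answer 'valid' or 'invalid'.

s_(k+1) = -3**(-k - 1)*(3*k - (k + 1)**2 + 3)*factorial(k + 3) + 2
s_(k+1) − s_k = (k**3 - k**2 + 4*k - 6)*factorial(k + 2)/(3*3**k)
(s_(k+1) − s_k) − t_k = 0

Valid — Δs_k = t_k.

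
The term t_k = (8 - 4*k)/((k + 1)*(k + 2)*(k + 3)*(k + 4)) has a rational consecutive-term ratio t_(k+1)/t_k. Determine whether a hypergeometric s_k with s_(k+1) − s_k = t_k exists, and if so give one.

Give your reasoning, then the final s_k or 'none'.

s_k = k*(k**2 + 6*k + 17)/(3*(k + 1)*(k + 2)*(k + 3))

Step 1: r(k) = (k - 1)*(k + 1)/((k - 2)*(k + 5)).
Factor: A=k + 1; B=k + 5; C=k - 2.
Need (k + 1)·f(k+1) − (k + 4)·f(k) = k - 2.
Degrees (1,1,1) ⇒ d ≤ 3.
A polynomial solution: f(k) = -k*(k**2 + 6*k + 17)/12.
Certificate R = B(k−1)f/C = -k*(k + 4)*(k**2 + 6*k + 17)/(12*(k - 2)) gives s_k = k*(k**2 + 6*k + 17)/(3*(k + 1)*(k + 2)*(k + 3)).
Check: Δs_k = 4*(2 - k)/(k**4 + 10*k**3 + 35*k**2 + 50*k + 24). ✓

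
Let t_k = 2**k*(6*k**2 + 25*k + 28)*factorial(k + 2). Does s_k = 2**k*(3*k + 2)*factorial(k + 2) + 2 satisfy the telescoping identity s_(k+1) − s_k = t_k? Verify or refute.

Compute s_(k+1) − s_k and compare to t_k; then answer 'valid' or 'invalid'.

s_(k+1) = 2**(k + 1)*(3*k + 5)*factorial(k + 3) + 2
s_(k+1) − s_k = 2**k*(6*k**2 + 25*k + 28)*factorial(k + 2)
(s_(k+1) − s_k) − t_k = 0

valid; difference matches t_k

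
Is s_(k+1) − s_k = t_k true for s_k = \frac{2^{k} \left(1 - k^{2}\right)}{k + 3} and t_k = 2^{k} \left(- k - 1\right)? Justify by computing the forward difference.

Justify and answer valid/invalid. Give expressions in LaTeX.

s_(k+1) = 2**(k + 1)*(1 - (k + 1)**2)/(k + 4)
s_(k+1) − s_k = 2**k*(-k**3 - 6*k**2 - 13*k - 4)/(k**2 + 7*k + 12)
(s_(k+1) − s_k) − t_k = 2**(k + 1)*(k**2 + 3*k + 4)/(k**2 + 7*k + 12)

Invalid: residual \frac{2^{k + 1} \left(k^{2} + 3 k + 4\right)}{k^{2} + 7 k + 12} ≠ 0.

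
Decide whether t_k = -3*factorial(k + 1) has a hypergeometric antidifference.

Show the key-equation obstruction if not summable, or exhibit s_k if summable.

No; the degree bound rules out any f.

The ratio is k + 2.
So A=k + 2 and B=1, with C=1.
Need (k + 2)·f(k+1) − (1)·f(k) = 1.
Degrees (1,0,0) ⇒ d ≤ -1.
Bound -1 < 0, so the key equation has no polynomial solution.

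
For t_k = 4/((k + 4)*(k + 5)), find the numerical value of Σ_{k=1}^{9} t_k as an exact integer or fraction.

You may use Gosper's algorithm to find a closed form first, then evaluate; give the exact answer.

The ratio is (k + 4)/(k + 6).
So A=k + 4 and B=k + 6, with C=1.
Key eq: (k + 4)·f(k+1) = (k + 5)·f(k) + (1).
Bound: deg f ≤ 1.
A polynomial solution: f(k) = k/4.
Then R = B(k−1)f/C = k*(k + 5)/4, so s_k = R(k)·t_k = k/(k + 4).
s_(k+1) − s_k = 4/(k**2 + 9*k + 20) = t_k.
Evaluate s at k=10 and k=1: 5/7 and 1/5; difference 18/35.

Σ = 18/35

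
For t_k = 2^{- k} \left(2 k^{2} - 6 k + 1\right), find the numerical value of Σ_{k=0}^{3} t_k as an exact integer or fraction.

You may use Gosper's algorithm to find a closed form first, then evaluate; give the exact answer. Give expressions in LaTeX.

t_(k+1)/t_k = (k**2 - k - 3/2)/(2*k**2 - 6*k + 1).
Normal form (A,B,C) = (1/2, 1, k**2 - 3*k + 1/2).
f must satisfy (1/2)·f(k+1) − (1)·f(k) = k**2 - 3*k + 1/2.
From deg A=0, deg B=0, deg C=2: d=2.
Match coefficients ⇒ f(k) = -2*k**2 + 2*k - 1.
So s_k = (B(k−1)f/C)·t_k = (-2*(2*k**2 - 2*k + 1)/(2*k**2 - 6*k + 1))·t_k = 2*(-2*k**2 + 2*k - 1)/2**k.
s_(k+1) − s_k = (2*k**2 - 6*k + 1)/2**k = t_k.
Sum = s_(4) − s_(0); s_(4) = -25/8, s_(0) = -2 ⇒ -9/8.

Σ = -9/8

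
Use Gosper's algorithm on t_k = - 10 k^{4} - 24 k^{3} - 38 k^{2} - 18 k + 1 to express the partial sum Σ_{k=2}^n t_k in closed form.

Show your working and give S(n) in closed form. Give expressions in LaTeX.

r(k) = (10*k**4 + 64*k**3 + 170*k**2 + 206*k + 89)/(10*k**4 + 24*k**3 + 38*k**2 + 18*k - 1) after simplifying.
Gosper form: A/B · C(k+1)/C(k) with A=1, B=1, C=k**4 + 12*k**3/5 + 19*k**2/5 + 9*k/5 - 1/10.
Need (1)·f(k+1) − (1)·f(k) = k**4 + 12*k**3/5 + 19*k**2/5 + 9*k/5 - 1/10.
d = 5 from the (0,0,4) case.
Match coefficients ⇒ f(k) = k*(2*k**4 + k**3 + 4*k**2 - 4*k - 4)/10.
Certificate R = B(k−1)f/C = k*(2*k**4 + k**3 + 4*k**2 - 4*k - 4)/(10*k**4 + 24*k**3 + 38*k**2 + 18*k - 1) gives s_k = k*(-2*k**4 - k**3 - 4*k**2 + 4*k + 4).
Verify: -10*k**4 - 24*k**3 - 38*k**2 - 18*k + 1 matches t_k.
Evaluate: s_(n+1) = -2*n**5 - 11*n**4 - 28*n**3 - 34*n**2 - 14*n + 1; subtract s_(2) = -88 ⇒ S(n) = -2*n**5 - 11*n**4 - 28*n**3 - 34*n**2 - 14*n + 89.

S(n) = - 2 n^{5} - 11 n^{4} - 28 n^{3} - 34 n^{2} - 14 n + 89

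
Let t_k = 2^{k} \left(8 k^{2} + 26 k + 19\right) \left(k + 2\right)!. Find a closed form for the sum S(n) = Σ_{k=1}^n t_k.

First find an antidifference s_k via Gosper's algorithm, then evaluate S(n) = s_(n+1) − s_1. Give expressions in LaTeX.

Compute t_(k+1)/t_k: get 2*(8*k**3 + 66*k**2 + 179*k + 159)/(8*k**2 + 26*k + 19).
Factor: A=2*k + 6; B=1; C=k**2 + 13*k/4 + 19/8.
Set up (2*k + 6)·f(k+1) − (1)·f(k) − (k**2 + 13*k/4 + 19/8) = 0.
Bound: deg f ≤ 1.
Solve for f: f(k) = (4*k - 1)/8 (degree 1 ≤ 1).
Then R = B(k−1)f/C = (4*k - 1)/(8*k**2 + 26*k + 19), so s_k = R(k)·t_k = 2**k*(4*k - 1)*factorial(k + 2).
Δs = 2**k*(8*k**2 + 26*k + 19)*factorial(k + 2), as required.
Evaluate: s_(n+1) = 2**(n + 1)*(4*n + 3)*factorial(n + 3); subtract s_(1) = 36 ⇒ S(n) = 8*2**n*n*factorial(n + 3) + 6*2**n*factorial(n + 3) - 36.

S(n) = 8 \cdot 2^{n} n \left(n + 3\right)! + 6 \cdot 2^{n} \left(n + 3\right)! - 36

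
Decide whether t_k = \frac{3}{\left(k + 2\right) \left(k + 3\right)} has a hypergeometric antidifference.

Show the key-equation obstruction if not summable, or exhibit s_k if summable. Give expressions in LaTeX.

t_(k+1)/t_k = (k + 2)/(k + 4).
Factor: A=k + 2; B=k + 4; C=1.
Key eq: (k + 2)·f(k+1) = (k + 3)·f(k) + (1).
Bound: deg f ≤ 1.
Match coefficients ⇒ f(k) = k/2.
Get s_k = R·t_k = 3*k/(2*(k + 2)) with R(k) = B(k−1)f(k)/C(k) = k*(k + 3)/2.
Δs = 3/(k**2 + 5*k + 6), as required.

Yes. s_k = \frac{3 k}{2 \left(k + 2\right)}.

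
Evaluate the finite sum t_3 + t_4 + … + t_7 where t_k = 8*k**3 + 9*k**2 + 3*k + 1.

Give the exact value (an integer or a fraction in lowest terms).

Σ = 7495

r(k) = (8*k**3 + 33*k**2 + 45*k + 21)/(8*k**3 + 9*k**2 + 3*k + 1) after simplifying.
A = 1, B = 1, C = k**3 + 9*k**2/8 + 3*k/8 + 1/8.
Set up (1)·f(k+1) − (1)·f(k) − (k**3 + 9*k**2/8 + 3*k/8 + 1/8) = 0.
d = 4 from the (0,0,3) case.
Match coefficients ⇒ f(k) = k*(2*k**3 - k**2 - k + 1)/8.
So s_k = (B(k−1)f/C)·t_k = (k*(2*k**3 - k**2 - k + 1)/(8*k**3 + 9*k**2 + 3*k + 1))·t_k = k*(2*k**3 - k**2 - k + 1).
Check: Δs_k = 8*k**3 + 9*k**2 + 3*k + 1. ✓
Σ_(k=3)^(7) t_k = s_(8) − s_(3) = 7624 − (129) = 7495.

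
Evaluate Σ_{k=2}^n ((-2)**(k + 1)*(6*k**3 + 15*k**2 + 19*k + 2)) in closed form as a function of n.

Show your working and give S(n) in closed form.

r(k) = 2*(-6*k**3 - 33*k**2 - 67*k - 42)/(6*k**3 + 15*k**2 + 19*k + 2) after simplifying.
Factor: A=-2; B=1; C=k**3 + 5*k**2/2 + 19*k/6 + 1/3.
Solve (-2)·f(k+1) − (1)·f(k) = k**3 + 5*k**2/2 + 19*k/6 + 1/3.
Bound: deg f ≤ 3.
Coefficient equations give f(k) = -(2*k**3 + k**2 + k - 2)/6.
So s_k = (B(k−1)f/C)·t_k = (-(2*k**3 + k**2 + k - 2)/(6*k**3 + 15*k**2 + 19*k + 2))·t_k = (-2)**(k + 1)*(-2*k**3 - k**2 - k + 2).
Δs = (-2)**(k + 1)*(6*k**3 + 15*k**2 + 19*k + 2), as required.
Σ_(k=2)^n t_k = s_(n+1) − s_(2) = ((-2)**(n + 2)*(-2*n**3 - 7*n**2 - 9*n - 2)) − (160), i.e. -8*(-2)**n*n**3 - 28*(-2)**n*n**2 - 36*(-2)**n*n - 8*(-2)**n - 160.

S(n) = -8*(-2)**n*n**3 - 28*(-2)**n*n**2 - 36*(-2)**n*n - 8*(-2)**n - 160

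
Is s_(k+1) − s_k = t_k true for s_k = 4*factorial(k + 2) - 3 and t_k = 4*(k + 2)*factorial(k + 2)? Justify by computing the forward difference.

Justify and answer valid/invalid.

Valid: the claim telescopes to t_k.

s_(k+1) = 4*factorial(k + 3) - 3
s_(k+1) − s_k = 4*(k + 2)*factorial(k + 2)
(s_(k+1) − s_k) − t_k = 0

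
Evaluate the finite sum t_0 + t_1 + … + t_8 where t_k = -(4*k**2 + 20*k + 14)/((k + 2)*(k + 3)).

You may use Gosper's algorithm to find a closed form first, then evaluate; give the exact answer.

Σ = -351/11

Ratio r(k) = (k + 2)*(10*k + 2*(k + 1)**2 + 17)/((k + 4)*(2*k**2 + 10*k + 7)).
Gosper form: A/B · C(k+1)/C(k) with A=k + 2, B=k + 4, C=k**2 + 5*k + 7/2.
Need (k + 2)·f(k+1) − (k + 3)·f(k) = k**2 + 5*k + 7/2.
From deg A=1, deg B=1, deg C=2: d=2.
Coefficient equations give f(k) = k*(4*k + 3)/4.
R(k) = B(k−1)·f(k)/C(k) = k*(k + 3)*(4*k + 3)/(2*(2*k**2 + 10*k + 7)); s_k = R·t_k = -k*(4*k + 3)/(k + 2).
Check: Δs_k = 2*(-2*k**2 - 10*k - 7)/(k**2 + 5*k + 6). ✓
Σ_(k=0)^(8) t_k = s_(9) − s_(0) = -351/11 − (0) = -351/11.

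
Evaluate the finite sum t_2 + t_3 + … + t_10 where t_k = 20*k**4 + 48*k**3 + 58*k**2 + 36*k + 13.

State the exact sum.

t_(k+1)/t_k = (20*k**4 + 128*k**3 + 322*k**2 + 376*k + 175)/(20*k**4 + 48*k**3 + 58*k**2 + 36*k + 13).
Normal form (A,B,C) = (1, 1, k**4 + 12*k**3/5 + 29*k**2/10 + 9*k/5 + 13/20).
Need (1)·f(k+1) − (1)·f(k) = k**4 + 12*k**3/5 + 29*k**2/10 + 9*k/5 + 13/20.
d = 5 from the (0,0,4) case.
Coefficient equations give f(k) = k*(4*k**4 + 2*k**3 + 2*k**2 + k + 4)/20.
R(k) = B(k−1)·f(k)/C(k) = k*(4*k**4 + 2*k**3 + 2*k**2 + k + 4)/(20*k**4 + 48*k**3 + 58*k**2 + 36*k + 13); s_k = R·t_k = k*(4*k**4 + 2*k**3 + 2*k**2 + k + 4).
s_(k+1) − s_k = 20*k**4 + 48*k**3 + 58*k**2 + 36*k + 13 = t_k.
Sum = s_(11) − s_(2); s_(11) = 676313, s_(2) = 188 ⇒ 676125.

Σ = 676125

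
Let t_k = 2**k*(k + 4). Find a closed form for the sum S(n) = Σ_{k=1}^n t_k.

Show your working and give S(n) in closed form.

S(n) = 2*2**n*n + 6*2**n - 6

t_(k+1)/t_k = 2*(k + 5)/(k + 4).
Factor: A=2; B=1; C=k + 4.
f must satisfy (2)·f(k+1) − (1)·f(k) = k + 4.
Bound: deg f ≤ 1.
A polynomial solution: f(k) = k + 2.
Then R = B(k−1)f/C = (k + 2)/(k + 4), so s_k = R(k)·t_k = 2**k*(k + 2).
Check: Δs_k = 2**k*(k + 4). ✓
Evaluate: s_(n+1) = 2**(n + 1)*(n + 3); subtract s_(1) = 6 ⇒ S(n) = 2*2**n*n + 6*2**n - 6.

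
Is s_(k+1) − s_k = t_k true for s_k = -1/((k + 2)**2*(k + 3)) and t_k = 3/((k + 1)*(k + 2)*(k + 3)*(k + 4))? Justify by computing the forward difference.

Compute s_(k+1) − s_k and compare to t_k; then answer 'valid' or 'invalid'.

Invalid: residual 2*(-2*k - 5)/(k**6 + 15*k**5 + 91*k**4 + 285*k**3 + 484*k**2 + 420*k + 144) ≠ 0.

s_(k+1) = -1/((k + 3)**2*(k + 4))
s_(k+1) − s_k = (3*k + 8)/(k**5 + 14*k**4 + 77*k**3 + 208*k**2 + 276*k + 144)
(s_(k+1) − s_k) − t_k = 2*(-2*k - 5)/(k**6 + 15*k**5 + 91*k**4 + 285*k**3 + 484*k**2 + 420*k + 144)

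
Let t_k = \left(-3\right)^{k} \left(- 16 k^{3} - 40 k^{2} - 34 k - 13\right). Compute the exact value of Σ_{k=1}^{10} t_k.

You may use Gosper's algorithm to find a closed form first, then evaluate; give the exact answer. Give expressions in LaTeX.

Σ = -960845316

Ratio r(k) = 3*(-16*k**3 - 88*k**2 - 162*k - 103)/(16*k**3 + 40*k**2 + 34*k + 13).
Gosper form: A/B · C(k+1)/C(k) with A=-3, B=1, C=k**3 + 5*k**2/2 + 17*k/8 + 13/16.
Need (-3)·f(k+1) − (1)·f(k) = k**3 + 5*k**2/2 + 17*k/8 + 13/16.
deg f ≤ 3 (via 0,0,3).
Match coefficients ⇒ f(k) = -(k + 1)*(4*k**2 - 3*k + 1)/16.
Certificate R = B(k−1)f/C = -(k + 1)*(4*k**2 - 3*k + 1)/(16*k**3 + 40*k**2 + 34*k + 13) gives s_k = (-3)**k*(4*k**3 + k**2 - 2*k + 1).
Check: Δs_k = (-3)**k*(-16*k**3 - 40*k**2 - 34*k - 13). ✓
Evaluate s at k=11 and k=1: -960845328 and -12; difference -960845316.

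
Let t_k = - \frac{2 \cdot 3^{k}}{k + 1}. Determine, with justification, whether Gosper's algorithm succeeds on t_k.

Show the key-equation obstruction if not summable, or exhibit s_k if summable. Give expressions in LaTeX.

No — key equation has no polynomial f.

The ratio is 3*(k + 1)/(k + 2).
So A=3*k + 3 and B=k + 2, with C=1.
f must satisfy (3*k + 3)·f(k+1) − (k + 1)·f(k) = 1.
deg f ≤ -1 (via 1,1,0).
d = -1 < 0 ⇒ no nonzero polynomial f; not summable.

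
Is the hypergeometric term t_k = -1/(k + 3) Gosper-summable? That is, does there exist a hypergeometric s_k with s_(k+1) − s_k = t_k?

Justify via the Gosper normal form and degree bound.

No — key equation has no polynomial f.

Ratio r(k) = (k + 3)/(k + 4).
Factor: A=k + 3; B=k + 4; C=1.
Key eq: (k + 3)·f(k+1) = (k + 3)·f(k) + (1).
From deg A=1, deg B=1, deg C=0: d=0.
f = c0 ⇒ A·f(k+1) − B(k−1)·f(k) − C = -1. The system {-1 = 0} is inconsistent; no antidifference.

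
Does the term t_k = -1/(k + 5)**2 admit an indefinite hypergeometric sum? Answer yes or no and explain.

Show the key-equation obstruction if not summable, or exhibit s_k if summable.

Ratio r(k) = (k + 5)**2/(k + 6)**2.
Normal form (A,B,C) = (k**2 + 10*k + 25, k**2 + 12*k + 36, 1).
Need (k**2 + 10*k + 25)·f(k+1) − (k**2 + 10*k + 25)·f(k) = 1.
Bound: deg f ≤ 0.
f = c0 ⇒ A·f(k+1) − B(k−1)·f(k) − C = -1. The system {-1 = 0} is inconsistent; no antidifference.

No. Not Gosper-summable.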